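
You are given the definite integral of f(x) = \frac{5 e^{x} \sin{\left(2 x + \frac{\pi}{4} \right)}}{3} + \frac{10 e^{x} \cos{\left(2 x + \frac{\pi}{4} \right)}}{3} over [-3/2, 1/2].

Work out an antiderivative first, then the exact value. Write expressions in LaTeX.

Recognize the product-rule pattern: f = u'v + uv' with u = \frac{5 e^{x}}{3}, v = \sin{\left(2 x + \frac{\pi}{4} \right)}, so integration by parts undoes it.
F(x) = \frac{5 e^{x} \sin{\left(2 x + \frac{\pi}{4} \right)}}{3} is an antiderivative of f.
Check: d/dx[\frac{5 e^{x} \sin{\left(2 x + \frac{\pi}{4} \right)}}{3}] = \frac{5 e^{x} \sin{\left(2 x + \frac{\pi}{4} \right)}}{3} + \frac{10 e^{x} \cos{\left(2 x + \frac{\pi}{4} \right)}}{3} = f(x).
F(1/2) = \frac{5 e^{\frac{1}{2}} \sin{\left(\frac{\pi}{4} + 1 \right)}}{3}; F(-3/2) = \frac{5 \cos{\left(\frac{\pi}{4} + 3 \right)}}{3 e^{\frac{3}{2}}}.
Integral = F(1/2) - F(-3/2) = - \frac{5 \cos{\left(\frac{\pi}{4} + 3 \right)}}{3 e^{\frac{3}{2}}} + \frac{5 e^{\frac{1}{2}} \sin{\left(\frac{\pi}{4} + 1 \right)}}{3}.

Antiderivative: F(x) = \frac{5 e^{x} \sin{\left(2 x + \frac{\pi}{4} \right)}}{3}; value = - \frac{5 \cos{\left(\frac{\pi}{4} + 3 \right)}}{3 e^{\frac{3}{2}}} + \frac{5 e^{\frac{1}{2}} \sin{\left(\frac{\pi}{4} + 1 \right)}}{3}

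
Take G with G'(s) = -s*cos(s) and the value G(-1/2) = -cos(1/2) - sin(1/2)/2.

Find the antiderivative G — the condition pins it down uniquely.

A candidate passes only if d/ds[G] lands on the given G'(s) exactly.
A general antiderivative is -s*sin(s) - cos(s) + C.
The condition gives C = -cos(1/2) - sin(1/2)/2 - (-cos(1/2) - sin(1/2)/2) = 0.
So G(s) = -s*sin(s) - cos(s).
Check: d/ds[-s*sin(s) - cos(s)] = -s*cos(s) = G'(s).

G(s) = -s*sin(s) - cos(s)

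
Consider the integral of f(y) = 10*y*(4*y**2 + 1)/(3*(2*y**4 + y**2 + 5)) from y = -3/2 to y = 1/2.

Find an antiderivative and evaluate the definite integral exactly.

f matches the chain-rule pattern g'(h)*h' with inner function h(y) = y**4 + y**2/2 + 5/2; substituting u = h(y) collapses the integral.
F(y) = 5*log(y**4 + y**2/2 + 5/2)/3 is an antiderivative of f.
Check: d/dy[5*log(y**4 + y**2/2 + 5/2)/3] = (40*y**3 + 10*y)/(6*y**4 + 3*y**2 + 15), which equals f(y).
F(1/2) = 5*log(43/16)/3; F(-3/2) = 5*log(139/16)/3.
Integral = F(1/2) - F(-3/2) = -5*log(139/16)/3 + 5*log(43/16)/3.

Antiderivative: F(y) = 5*log(y**4 + y**2/2 + 5/2)/3; value = -5*log(139/16)/3 + 5*log(43/16)/3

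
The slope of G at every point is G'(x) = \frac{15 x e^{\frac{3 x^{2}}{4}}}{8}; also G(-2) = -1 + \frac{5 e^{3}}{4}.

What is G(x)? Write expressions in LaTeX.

The substitution u = \frac{3 x^{2}}{4} works: G'(x) is exactly (dG/du)*(du/dx) for that inner function.
A general antiderivative is \frac{5 e^{\frac{3 x^{2}}{4}}}{4} + C.
The condition gives C = -1 + \frac{5 e^{3}}{4} - (\frac{5 e^{3}}{4}) = -1.
So G(x) = \frac{5 e^{\frac{3 x^{2}}{4}} - 4}{4}.
Check: d/dx[\frac{5 e^{\frac{3 x^{2}}{4}} - 4}{4}] = \frac{15 x e^{\frac{3 x^{2}}{4}}}{8} = G'(x).

G(x) = \frac{5 e^{\frac{3 x^{2}}{4}} - 4}{4}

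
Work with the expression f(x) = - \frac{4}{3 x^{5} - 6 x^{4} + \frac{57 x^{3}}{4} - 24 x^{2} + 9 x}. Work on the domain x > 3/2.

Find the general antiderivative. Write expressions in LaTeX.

Factor the denominator (3 x \left(2 x - 3\right) \left(2 x - 1\right) \left(x^{2} + 4\right)) and decompose: f = - \frac{4 \left(13 x + 32\right)}{1275 \left(x^{2} + 4\right)} + \frac{64}{51 \left(2 x - 1\right)} - \frac{64}{225 \left(2 x - 3\right)} - \frac{4}{9 x}; each piece integrates to a log, atan, or power term.
Check: d/dx[- \frac{4 \log{\left(x \right)}}{9} - \frac{32 \log{\left(x - \frac{3}{2} \right)}}{225} + \frac{32 \log{\left(x - \frac{1}{2} \right)}}{51} - \frac{26 \log{\left(x^{2} + 4 \right)}}{1275} - \frac{64 \operatorname{atan}{\left(\frac{x}{2} \right)}}{1275}] = - \frac{16}{12 x^{5} - 24 x^{4} + 57 x^{3} - 96 x^{2} + 36 x}, which equals f(x).

F(x) = - \frac{4 \log{\left(x \right)}}{9} - \frac{32 \log{\left(x - \frac{3}{2} \right)}}{225} + \frac{32 \log{\left(x - \frac{1}{2} \right)}}{51} - \frac{26 \log{\left(x^{2} + 4 \right)}}{1275} - \frac{64 \operatorname{atan}{\left(\frac{x}{2} \right)}}{1275} + C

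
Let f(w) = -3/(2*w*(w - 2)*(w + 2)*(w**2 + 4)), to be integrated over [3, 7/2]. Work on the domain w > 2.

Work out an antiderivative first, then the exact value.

Factor the denominator (2*w*(w - 2)*(w + 2)*(w**2 + 4)) and decompose: f = -3*w/(64*(w**2 + 4)) - 3/(128*(w + 2)) - 3/(128*(w - 2)) + 3/(32*w); each piece integrates to a log, atan, or power term.
F(w) = 3*(4*log(w) - log(w**4 - 16))/128 is an antiderivative of f.
Check: d/dw[3*(4*log(w) - log(w**4 - 16))/128] = -3/(2*w**5 - 32*w), which equals f(w).
F(7/2) = -3*log(2145/16)/128 + 3*log(7/2)/32; F(3) = -3*log(65)/128 + 3*log(3)/32.
Integral = F(7/2) - F(3) = -3*log(2145/16)/128 - 3*log(3)/32 + 3*log(65)/128 + 3*log(7/2)/32.

Antiderivative: F(w) = 3*(4*log(w) - log(w**4 - 16))/128; value = -3*log(2145/16)/128 - 3*log(3)/32 + 3*log(65)/128 + 3*log(7/2)/32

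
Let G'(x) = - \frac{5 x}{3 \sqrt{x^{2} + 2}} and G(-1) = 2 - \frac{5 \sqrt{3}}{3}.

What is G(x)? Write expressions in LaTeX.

G(x) = - \frac{5 \sqrt{x^{2} + 2} - 6}{3}

G'(x) matches the chain-rule pattern g'(h)*h' with inner function h(x) = x^{2} + 2; substituting u = h(x) collapses the integral.
A general antiderivative is - \frac{5 \sqrt{x^{2} + 2}}{3} + C.
The condition gives C = 2 - \frac{5 \sqrt{3}}{3} - (- \frac{5 \sqrt{3}}{3}) = 2.
So G(x) = - \frac{5 \sqrt{x^{2} + 2} - 6}{3}.
Check: d/dx[- \frac{5 \sqrt{x^{2} + 2} - 6}{3}] = - \frac{5 x}{3 \sqrt{x^{2} + 2}} = G'(x).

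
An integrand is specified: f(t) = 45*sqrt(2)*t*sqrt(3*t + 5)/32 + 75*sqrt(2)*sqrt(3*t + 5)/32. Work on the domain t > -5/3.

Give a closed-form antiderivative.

An antiderivative is F(t) = 9*sqrt(2)*t**2*sqrt(3*t + 5)/16 + 15*sqrt(2)*t*sqrt(3*t + 5)/8 + 25*sqrt(2)*sqrt(3*t + 5)/16.

Integrate term by term and add the pieces.
Check: d/dt[9*sqrt(2)*t**2*sqrt(3*t + 5)/16 + 15*sqrt(2)*t*sqrt(3*t + 5)/8 + 25*sqrt(2)*sqrt(3*t + 5)/16] = (135*sqrt(2)*t**2 + 450*sqrt(2)*t + 375*sqrt(2))/(32*sqrt(3*t + 5)), which equals f(t).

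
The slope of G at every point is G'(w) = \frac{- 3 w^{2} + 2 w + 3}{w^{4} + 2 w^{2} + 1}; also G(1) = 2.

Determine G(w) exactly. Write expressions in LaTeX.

A candidate passes only if d/dw[G] lands on the given G'(w) exactly.
A general antiderivative is \frac{3 w}{w^{2} + 1} - \frac{1}{w^{2} + 1} + C.
The condition gives C = 2 - (1) = 1.
So G(w) = \frac{w^{2} + 3 w}{w^{2} + 1}.
Check: d/dw[\frac{w^{2} + 3 w}{w^{2} + 1}] = \frac{- 3 w^{2} + 2 w + 3}{w^{4} + 2 w^{2} + 1} = G'(w).

G(w) = \frac{w^{2} + 3 w}{w^{2} + 1}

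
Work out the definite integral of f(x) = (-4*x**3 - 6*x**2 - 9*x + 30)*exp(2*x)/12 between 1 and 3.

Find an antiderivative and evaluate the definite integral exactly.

f has the shape u'v + uv' for u = -x**3/6 - 3*x/8 + 23/16 and v = exp(2*x) — it is the derivative of the product u*v.
F(x) = (-8*x**3 - 18*x + 69)*exp(2*x)/48 is an antiderivative of f.
Check: d/dx[(-8*x**3 - 18*x + 69)*exp(2*x)/48] = -x**3*exp(2*x)/3 - x**2*exp(2*x)/2 - 3*x*exp(2*x)/4 + 5*exp(2*x)/2, which equals f(x).
F(3) = -67*exp(6)/16; F(1) = 43*exp(2)/48.
Integral = F(3) - F(1) = -67*exp(6)/16 - 43*exp(2)/48.

Antiderivative: F(x) = (-8*x**3 - 18*x + 69)*exp(2*x)/48; value = -67*exp(6)/16 - 43*exp(2)/48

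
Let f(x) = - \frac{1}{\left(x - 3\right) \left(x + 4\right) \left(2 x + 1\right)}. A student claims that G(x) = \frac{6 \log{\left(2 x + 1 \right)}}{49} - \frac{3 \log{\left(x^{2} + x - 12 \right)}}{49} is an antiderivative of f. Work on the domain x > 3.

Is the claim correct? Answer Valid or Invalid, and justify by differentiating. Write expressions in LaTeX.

Invalid: d/dx[G] - f = - \frac{2}{2 x^{3} + 3 x^{2} - 23 x - 12}, which is not 0.

d/dx[G] = - \frac{3}{2 x^{3} + 3 x^{2} - 23 x - 12}
d/dx[G] - f(x) = - \frac{2}{2 x^{3} + 3 x^{2} - 23 x - 12} != 0.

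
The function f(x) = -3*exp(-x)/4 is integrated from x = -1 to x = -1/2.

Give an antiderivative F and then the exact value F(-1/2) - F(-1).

Antiderivative: F(x) = 3*exp(-x)/4; value = -3*exp(1)/4 + 3*exp(1/2)/4

Whatever form F(x) takes, F'(x) = f(x) is non-negotiable.
F(x) = 3*exp(-x)/4 is an antiderivative of f.
Check: d/dx[3*exp(-x)/4] = -3*exp(-x)/4 = f(x).
F(-1/2) = 3*exp(1/2)/4; F(-1) = 3*exp(1)/4.
Integral = F(-1/2) - F(-1) = -3*exp(1)/4 + 3*exp(1/2)/4.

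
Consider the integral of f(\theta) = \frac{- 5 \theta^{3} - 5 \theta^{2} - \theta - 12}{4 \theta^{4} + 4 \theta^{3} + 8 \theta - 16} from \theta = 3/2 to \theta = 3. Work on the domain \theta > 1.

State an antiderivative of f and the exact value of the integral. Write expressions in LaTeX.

Antiderivative: F(\theta) = \frac{- 46 \log{\left(\theta - 1 \right)} - 10 \log{\left(\theta + 2 \right)} - 17 \log{\left(\theta^{2} + 2 \right)} + 13 \sqrt{2} \operatorname{atan}{\left(\frac{\sqrt{2} \theta}{2} \right)}}{72}; value = - \frac{23 \log{\left(2 \right)}}{18} - \frac{17 \log{\left(11 \right)}}{72} - \frac{5 \log{\left(5 \right)}}{36} - \frac{13 \sqrt{2} \operatorname{atan}{\left(\frac{3 \sqrt{2}}{4} \right)}}{72} + \frac{5 \log{\left(\frac{7}{2} \right)}}{36} + \frac{13 \sqrt{2} \operatorname{atan}{\left(\frac{3 \sqrt{2}}{2} \right)}}{72} + \frac{17 \log{\left(\frac{17}{4} \right)}}{72}

The denominator factors as 4 \left(\theta - 1\right) \left(\theta + 2\right) \left(\theta^{2} + 2\right); partial fractions split f into directly integrable pieces: - \frac{17 \theta - 13}{36 \left(\theta^{2} + 2\right)} - \frac{5}{36 \left(\theta + 2\right)} - \frac{23}{36 \left(\theta - 1\right)}.
F(\theta) = \frac{- 46 \log{\left(\theta - 1 \right)} - 10 \log{\left(\theta + 2 \right)} - 17 \log{\left(\theta^{2} + 2 \right)} + 13 \sqrt{2} \operatorname{atan}{\left(\frac{\sqrt{2} \theta}{2} \right)}}{72} is an antiderivative of f.
Check: d/d\theta[\frac{- 46 \log{\left(\theta - 1 \right)} - 10 \log{\left(\theta + 2 \right)} - 17 \log{\left(\theta^{2} + 2 \right)} + 13 \sqrt{2} \operatorname{atan}{\left(\frac{\sqrt{2} \theta}{2} \right)}}{72}] = \frac{- 5 \theta^{3} - 5 \theta^{2} - \theta - 12}{4 \theta^{4} + 4 \theta^{3} + 8 \theta - 16} = f(\theta).
F(3) = - \frac{17 \log{\left(11 \right)}}{72} - \frac{23 \log{\left(2 \right)}}{36} - \frac{5 \log{\left(5 \right)}}{36} + \frac{13 \sqrt{2} \operatorname{atan}{\left(\frac{3 \sqrt{2}}{2} \right)}}{72}; F(3/2) = - \frac{17 \log{\left(\frac{17}{4} \right)}}{72} - \frac{5 \log{\left(\frac{7}{2} \right)}}{36} + \frac{13 \sqrt{2} \operatorname{atan}{\left(\frac{3 \sqrt{2}}{4} \right)}}{72} + \frac{23 \log{\left(2 \right)}}{36}.
Integral = F(3) - F(3/2) = - \frac{23 \log{\left(2 \right)}}{18} - \frac{17 \log{\left(11 \right)}}{72} - \frac{5 \log{\left(5 \right)}}{36} - \frac{13 \sqrt{2} \operatorname{atan}{\left(\frac{3 \sqrt{2}}{4} \right)}}{72} + \frac{5 \log{\left(\frac{7}{2} \right)}}{36} + \frac{13 \sqrt{2} \operatorname{atan}{\left(\frac{3 \sqrt{2}}{2} \right)}}{72} + \frac{17 \log{\left(\frac{17}{4} \right)}}{72}.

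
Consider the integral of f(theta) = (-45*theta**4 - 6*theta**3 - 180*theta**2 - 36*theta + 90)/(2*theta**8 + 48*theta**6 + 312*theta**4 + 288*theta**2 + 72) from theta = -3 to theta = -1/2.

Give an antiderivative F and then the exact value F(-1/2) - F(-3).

f has the shape u'v + uv' for u = 1/(theta**4/3 + 4*theta**2 + 2) and v = 5*theta/2 + 1/4 — it is the derivative of the product u*v.
F(theta) = (5*theta/2 + 1/4)/(theta**4/3 + 4*theta**2 + 2) is an antiderivative of f.
Check: d/dtheta[(5*theta/2 + 1/4)/(theta**4/3 + 4*theta**2 + 2)] = (-45*theta**4 - 6*theta**3 - 180*theta**2 - 36*theta + 90)/(2*theta**8 + 48*theta**6 + 312*theta**4 + 288*theta**2 + 72) = f(theta).
F(-1/2) = -48/145; F(-3) = -29/260.
Integral = F(-1/2) - F(-3) = -331/1508.

Antiderivative: F(theta) = (5*theta/2 + 1/4)/(theta**4/3 + 4*theta**2 + 2); value = -331/1508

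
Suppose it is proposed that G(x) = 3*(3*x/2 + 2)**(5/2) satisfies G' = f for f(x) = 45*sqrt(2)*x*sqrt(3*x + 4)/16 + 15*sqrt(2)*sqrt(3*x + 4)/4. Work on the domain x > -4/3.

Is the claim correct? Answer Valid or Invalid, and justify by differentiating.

Invalid: d/dx[G] - f = sqrt(2)*(45*x*sqrt(3*x + 4) + 60*sqrt(3*x + 4))/8, which is not 0.

d/dx[G] = sqrt(2)*(135*x*sqrt(3*x + 4) + 180*sqrt(3*x + 4))/16
d/dx[G] - f(x) = sqrt(2)*(45*x*sqrt(3*x + 4) + 60*sqrt(3*x + 4))/8 != 0.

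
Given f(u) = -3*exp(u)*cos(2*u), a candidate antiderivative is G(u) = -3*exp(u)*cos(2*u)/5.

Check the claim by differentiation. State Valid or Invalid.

d/du[G] = 6*exp(u)*sin(2*u)/5 - 3*exp(u)*cos(2*u)/5
d/du[G] - f(u) = 6*exp(u)*sin(2*u)/5 + 12*exp(u)*cos(2*u)/5 != 0.

Invalid: d/du[G] - f = 6*exp(u)*sin(2*u)/5 + 12*exp(u)*cos(2*u)/5, which is not 0.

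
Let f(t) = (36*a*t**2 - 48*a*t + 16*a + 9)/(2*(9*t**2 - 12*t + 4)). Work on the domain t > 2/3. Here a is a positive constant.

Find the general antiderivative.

F(t) = 2*a*t - 3/(2*(3*t - 2)) + C

Recover f(t) by differentiating a candidate F(t); any mismatch rules it out.
Check: d/dt[2*a*t - 3/(2*(3*t - 2))] = (36*a*t**2 - 48*a*t + 16*a + 9)/(18*t**2 - 24*t + 8), which equals f(t).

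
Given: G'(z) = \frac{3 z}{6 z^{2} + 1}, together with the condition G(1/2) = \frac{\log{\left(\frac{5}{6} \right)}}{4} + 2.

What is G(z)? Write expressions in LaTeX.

The substitution u = 2 z^{2} + \frac{1}{3} works: G'(z) is exactly (dG/du)*(du/dz) for that inner function.
A general antiderivative is \frac{\log{\left(2 z^{2} + \frac{1}{3} \right)}}{4} + C.
The condition gives C = \frac{\log{\left(\frac{5}{6} \right)}}{4} + 2 - (\frac{\log{\left(\frac{5}{6} \right)}}{4}) = 2.
So G(z) = \frac{\log{\left(2 z^{2} + \frac{1}{3} \right)}}{4} + 2.
Check: d/dz[\frac{\log{\left(2 z^{2} + \frac{1}{3} \right)}}{4} + 2] = \frac{3 z}{6 z^{2} + 1} = G'(z).

G(z) = \frac{\log{\left(2 z^{2} + \frac{1}{3} \right)}}{4} + 2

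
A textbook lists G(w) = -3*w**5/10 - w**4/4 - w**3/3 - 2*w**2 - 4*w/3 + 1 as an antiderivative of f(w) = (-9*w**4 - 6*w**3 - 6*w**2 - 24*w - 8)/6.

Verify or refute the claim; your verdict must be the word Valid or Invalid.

Valid: G'(w) = f(w).

d/dw[G] = -3*w**4/2 - w**3 - w**2 - 4*w - 4/3
This equals f(w) exactly, so the claim holds.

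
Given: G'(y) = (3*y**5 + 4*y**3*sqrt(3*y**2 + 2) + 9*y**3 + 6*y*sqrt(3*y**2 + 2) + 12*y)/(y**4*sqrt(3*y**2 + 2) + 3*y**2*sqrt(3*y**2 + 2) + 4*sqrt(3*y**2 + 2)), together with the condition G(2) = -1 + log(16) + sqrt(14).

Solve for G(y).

Check a candidate G(y) by differentiating: d/dy[G] must match the given G'(y).
A general antiderivative is sqrt(3*y**2 + 2) + log(y**4/2 + 3*y**2/2 + 2) + C.
The condition gives C = -1 + log(16) + sqrt(14) - (log(16) + sqrt(14)) = -1.
So G(y) = sqrt(3*y**2 + 2) + log(y**4/2 + 3*y**2/2 + 2) - 1.
Check: d/dy[sqrt(3*y**2 + 2) + log(y**4/2 + 3*y**2/2 + 2) - 1] = (3*y**5 + 4*y**3*sqrt(3*y**2 + 2) + 9*y**3 + 6*y*sqrt(3*y**2 + 2) + 12*y)/(y**4*sqrt(3*y**2 + 2) + 3*y**2*sqrt(3*y**2 + 2) + 4*sqrt(3*y**2 + 2)) = G'(y).

G(y) = sqrt(3*y**2 + 2) + log(y**4/2 + 3*y**2/2 + 2) - 1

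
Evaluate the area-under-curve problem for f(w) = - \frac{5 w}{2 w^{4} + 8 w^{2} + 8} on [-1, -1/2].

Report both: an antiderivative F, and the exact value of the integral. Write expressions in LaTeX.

f matches the chain-rule pattern g'(h)*h' with inner function h(w) = w^{2} + 2; substituting u = h(w) collapses the integral.
F(w) = \frac{5}{4 \left(w^{2} + 2\right)} is an antiderivative of f.
Check: d/dw[\frac{5}{4 \left(w^{2} + 2\right)}] = - \frac{5 w}{2 w^{4} + 8 w^{2} + 8} = f(w).
F(-1/2) = \frac{5}{9}; F(-1) = \frac{5}{12}.
Integral = F(-1/2) - F(-1) = \frac{5}{36}.

Antiderivative: F(w) = \frac{5}{4 \left(w^{2} + 2\right)}; value = \frac{5}{36}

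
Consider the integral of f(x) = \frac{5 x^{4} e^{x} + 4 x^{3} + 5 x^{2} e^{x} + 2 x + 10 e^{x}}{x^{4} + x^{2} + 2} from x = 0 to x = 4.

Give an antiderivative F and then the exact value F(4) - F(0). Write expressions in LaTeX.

Antiderivative: F(x) = 5 e^{x} + \log{\left(\frac{x^{4}}{2} + \frac{x^{2}}{2} + 1 \right)}; value = -5 + \log{\left(137 \right)} + 5 e^{4}

Any candidate F(x) must reproduce f(x) exactly when differentiated.
F(x) = 5 e^{x} + \log{\left(\frac{x^{4}}{2} + \frac{x^{2}}{2} + 1 \right)} is an antiderivative of f.
Check: d/dx[5 e^{x} + \log{\left(\frac{x^{4}}{2} + \frac{x^{2}}{2} + 1 \right)}] = \frac{5 x^{4} e^{x} + 4 x^{3} + 5 x^{2} e^{x} + 2 x + 10 e^{x}}{x^{4} + x^{2} + 2} = f(x).
F(4) = \log{\left(137 \right)} + 5 e^{4}; F(0) = 5.
Integral = F(4) - F(0) = -5 + \log{\left(137 \right)} + 5 e^{4}.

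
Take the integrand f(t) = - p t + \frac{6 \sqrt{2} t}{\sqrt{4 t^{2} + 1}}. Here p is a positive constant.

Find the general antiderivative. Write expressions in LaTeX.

Integrate term by term and add the pieces.
Check: d/dt[\frac{- p t^{2} + 3 \sqrt{2} \sqrt{4 t^{2} + 1}}{2}] = \frac{- p t \sqrt{4 t^{2} + 1} + 6 \sqrt{2} t}{\sqrt{4 t^{2} + 1}}, which equals f(t).

F(t) = \frac{- p t^{2} + 3 \sqrt{2} \sqrt{4 t^{2} + 1}}{2} + C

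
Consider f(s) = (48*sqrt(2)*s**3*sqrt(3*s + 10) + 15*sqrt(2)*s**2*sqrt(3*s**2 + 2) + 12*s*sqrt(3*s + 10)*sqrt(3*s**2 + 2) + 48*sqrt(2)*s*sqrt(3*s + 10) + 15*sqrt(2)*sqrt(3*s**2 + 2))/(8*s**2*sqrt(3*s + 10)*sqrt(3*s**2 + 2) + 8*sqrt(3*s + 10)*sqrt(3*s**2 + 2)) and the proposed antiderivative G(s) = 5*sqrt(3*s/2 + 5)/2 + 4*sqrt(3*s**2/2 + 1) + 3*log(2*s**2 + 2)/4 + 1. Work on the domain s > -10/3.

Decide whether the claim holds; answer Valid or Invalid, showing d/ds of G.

Valid: G'(s) = f(s).

d/ds[G] = (48*sqrt(2)*s**3*sqrt(3*s + 10) + 15*sqrt(2)*s**2*sqrt(3*s**2 + 2) + 12*s*sqrt(3*s + 10)*sqrt(3*s**2 + 2) + 48*sqrt(2)*s*sqrt(3*s + 10) + 15*sqrt(2)*sqrt(3*s**2 + 2))/(8*s**2*sqrt(3*s + 10)*sqrt(3*s**2 + 2) + 8*sqrt(3*s + 10)*sqrt(3*s**2 + 2))
This equals f(s) exactly, so the claim holds.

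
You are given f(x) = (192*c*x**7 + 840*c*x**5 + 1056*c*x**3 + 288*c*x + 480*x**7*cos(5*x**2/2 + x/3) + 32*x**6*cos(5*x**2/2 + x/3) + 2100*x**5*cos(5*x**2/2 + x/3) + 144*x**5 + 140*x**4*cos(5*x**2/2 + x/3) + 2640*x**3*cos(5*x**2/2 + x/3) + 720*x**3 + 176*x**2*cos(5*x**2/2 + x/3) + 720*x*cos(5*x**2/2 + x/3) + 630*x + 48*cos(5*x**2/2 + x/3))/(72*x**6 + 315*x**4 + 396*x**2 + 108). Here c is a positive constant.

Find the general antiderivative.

F(x) = 4*c*x**2/3 + log(4*x**2 + 3/2) + 4*sin(5*x**2/2 + x/3)/3 - 1/(x**2 + 2) + C

Whatever form F(x) takes, F'(x) = f(x) is non-negotiable.
Check: d/dx[4*c*x**2/3 + log(4*x**2 + 3/2) + 4*sin(5*x**2/2 + x/3)/3 - 1/(x**2 + 2)] = (192*c*x**7 + 840*c*x**5 + 1056*c*x**3 + 288*c*x + 480*x**7*cos(5*x**2/2 + x/3) + 32*x**6*cos(5*x**2/2 + x/3) + 2100*x**5*cos(5*x**2/2 + x/3) + 144*x**5 + 140*x**4*cos(5*x**2/2 + x/3) + 2640*x**3*cos(5*x**2/2 + x/3) + 720*x**3 + 176*x**2*cos(5*x**2/2 + x/3) + 720*x*cos(5*x**2/2 + x/3) + 630*x + 48*cos(5*x**2/2 + x/3))/(72*x**6 + 315*x**4 + 396*x**2 + 108) = f(x).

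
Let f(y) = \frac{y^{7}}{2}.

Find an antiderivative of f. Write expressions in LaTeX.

An antiderivative is F(y) = \frac{y^{8}}{16}.

Whatever form F(y) takes, F'(y) = f(y) is non-negotiable.
Check: d/dy[\frac{y^{8}}{16}] = \frac{y^{7}}{2} = f(y).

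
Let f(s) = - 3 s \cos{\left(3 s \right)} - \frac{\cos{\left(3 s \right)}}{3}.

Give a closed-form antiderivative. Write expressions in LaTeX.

An antiderivative is F(s) = - s \sin{\left(3 s \right)} - \frac{\sin{\left(3 s \right)}}{9} - \frac{\cos{\left(3 s \right)}}{3}.

The integrand splits into summands that can be handled one at a time.
Check: d/ds[- s \sin{\left(3 s \right)} - \frac{\sin{\left(3 s \right)}}{9} - \frac{\cos{\left(3 s \right)}}{3}] = - 3 s \cos{\left(3 s \right)} - \frac{\cos{\left(3 s \right)}}{3} = f(s).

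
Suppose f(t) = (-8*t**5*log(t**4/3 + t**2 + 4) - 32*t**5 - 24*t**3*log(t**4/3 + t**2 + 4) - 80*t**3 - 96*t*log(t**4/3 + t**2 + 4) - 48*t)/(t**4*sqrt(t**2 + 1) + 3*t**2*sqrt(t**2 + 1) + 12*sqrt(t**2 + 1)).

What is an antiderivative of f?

An antiderivative is F(t) = -8*sqrt(t**2 + 1)*log(t**4/3 + t**2 + 4).

Recognize the product-rule pattern: f = u'v + uv' with u = -4*sqrt(4*t**2 + 4), v = log(t**4/3 + t**2 + 4), so integration by parts undoes it.
Check: d/dt[-8*sqrt(t**2 + 1)*log(t**4/3 + t**2 + 4)] = (-8*t**5*log(t**4/3 + t**2 + 4) - 32*t**5 - 24*t**3*log(t**4/3 + t**2 + 4) - 80*t**3 - 96*t*log(t**4/3 + t**2 + 4) - 48*t)/(t**4*sqrt(t**2 + 1) + 3*t**2*sqrt(t**2 + 1) + 12*sqrt(t**2 + 1)) = f(t).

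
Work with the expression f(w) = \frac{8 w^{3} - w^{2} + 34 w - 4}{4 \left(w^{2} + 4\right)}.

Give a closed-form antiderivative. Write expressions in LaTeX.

A candidate is checked by its d/dw: the result must match f(w).
Check: d/dw[\frac{4 w^{2} - w + \log{\left(\frac{w^{2}}{2} + 2 \right)} - 20}{4}] = \frac{8 w^{3} - w^{2} + 34 w - 4}{4 w^{2} + 16}, which equals f(w).

An antiderivative is F(w) = \frac{4 w^{2} - w + \log{\left(\frac{w^{2}}{2} + 2 \right)} - 20}{4}.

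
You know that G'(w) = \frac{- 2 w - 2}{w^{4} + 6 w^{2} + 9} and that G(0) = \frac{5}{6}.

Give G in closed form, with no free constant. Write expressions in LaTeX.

G(w) = - \frac{w}{3 w^{2} + 9} - \frac{\sqrt{3} \operatorname{atan}{\left(\frac{\sqrt{3} w}{3} \right)}}{9} + \frac{1}{2} + \frac{3}{3 w^{2} + 9}

Whatever form G(w) takes, its d/dw must return the stated G'(w).
A general antiderivative is - \frac{w - 3}{3 w^{2} + 9} - \frac{\sqrt{3} \operatorname{atan}{\left(\frac{\sqrt{3} w}{3} \right)}}{9} + C.
The condition gives C = \frac{5}{6} - (\frac{1}{3}) = \frac{1}{2}.
So G(w) = - \frac{w}{3 w^{2} + 9} - \frac{\sqrt{3} \operatorname{atan}{\left(\frac{\sqrt{3} w}{3} \right)}}{9} + \frac{1}{2} + \frac{3}{3 w^{2} + 9}.
Check: d/dw[- \frac{w}{3 w^{2} + 9} - \frac{\sqrt{3} \operatorname{atan}{\left(\frac{\sqrt{3} w}{3} \right)}}{9} + \frac{1}{2} + \frac{3}{3 w^{2} + 9}] = \frac{- 2 w - 2}{w^{4} + 6 w^{2} + 9} = G'(w).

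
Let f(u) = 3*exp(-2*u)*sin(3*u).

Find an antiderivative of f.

An antiderivative is F(u) = 3*(-2*sin(3*u) - 3*cos(3*u))*exp(-2*u)/13.

Differentiate the proposed F(u) back; it has to land on f(u) exactly.
Check: d/du[3*(-2*sin(3*u) - 3*cos(3*u))*exp(-2*u)/13] = 3*exp(-2*u)*sin(3*u) = f(u).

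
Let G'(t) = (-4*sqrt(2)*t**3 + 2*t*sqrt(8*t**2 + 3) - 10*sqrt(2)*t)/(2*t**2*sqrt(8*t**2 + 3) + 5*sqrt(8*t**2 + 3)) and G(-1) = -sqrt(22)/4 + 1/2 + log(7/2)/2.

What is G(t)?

Check a candidate G(t) by differentiating: d/dt[G] must match the given G'(t).
A general antiderivative is -sqrt(4*t**2 + 3/2)/2 + log(t**2 + 5/2)/2 + C.
The condition gives C = -sqrt(22)/4 + 1/2 + log(7/2)/2 - (-sqrt(22)/4 + log(7/2)/2) = 1/2.
So G(t) = (-sqrt(2)*sqrt(8*t**2 + 3) + 2*log(t**2 + 5/2) + 2)/4.
Check: d/dt[(-sqrt(2)*sqrt(8*t**2 + 3) + 2*log(t**2 + 5/2) + 2)/4] = (-4*sqrt(2)*t**3 + 2*t*sqrt(8*t**2 + 3) - 10*sqrt(2)*t)/(2*t**2*sqrt(8*t**2 + 3) + 5*sqrt(8*t**2 + 3)) = G'(t).

G(t) = (-sqrt(2)*sqrt(8*t**2 + 3) + 2*log(t**2 + 5/2) + 2)/4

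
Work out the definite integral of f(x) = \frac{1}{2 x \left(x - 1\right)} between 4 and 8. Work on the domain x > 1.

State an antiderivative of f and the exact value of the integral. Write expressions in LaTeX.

Antiderivative: F(x) = - \frac{\log{\left(x \right)}}{2} + \frac{\log{\left(x - 1 \right)}}{2}; value = - \frac{\log{\left(8 \right)}}{2} - \frac{\log{\left(3 \right)}}{2} + \frac{\log{\left(4 \right)}}{2} + \frac{\log{\left(7 \right)}}{2}

The denominator factors as 2 x \left(x - 1\right); partial fractions split f into directly integrable pieces: \frac{1}{2 \left(x - 1\right)} - \frac{1}{2 x}.
F(x) = - \frac{\log{\left(x \right)}}{2} + \frac{\log{\left(x - 1 \right)}}{2} is an antiderivative of f.
Check: d/dx[- \frac{\log{\left(x \right)}}{2} + \frac{\log{\left(x - 1 \right)}}{2}] = \frac{1}{2 x^{2} - 2 x}, which equals f(x).
F(8) = - \frac{\log{\left(8 \right)}}{2} + \frac{\log{\left(7 \right)}}{2}; F(4) = - \frac{\log{\left(4 \right)}}{2} + \frac{\log{\left(3 \right)}}{2}.
Integral = F(8) - F(4) = - \frac{\log{\left(8 \right)}}{2} - \frac{\log{\left(3 \right)}}{2} + \frac{\log{\left(4 \right)}}{2} + \frac{\log{\left(7 \right)}}{2}.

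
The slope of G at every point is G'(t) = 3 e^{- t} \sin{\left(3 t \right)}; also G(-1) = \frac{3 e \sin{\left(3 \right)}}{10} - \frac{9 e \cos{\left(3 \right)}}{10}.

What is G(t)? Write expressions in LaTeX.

G(t) = \frac{3 \left(- \sin{\left(3 t \right)} - 3 \cos{\left(3 t \right)}\right) e^{- t}}{10}

Whatever form G(t) takes, its d/dt must return the stated G'(t).
A general antiderivative is - \frac{3 e^{- t} \sin{\left(3 t \right)}}{10} - \frac{9 e^{- t} \cos{\left(3 t \right)}}{10} + C.
The condition gives C = \frac{3 e \sin{\left(3 \right)}}{10} - \frac{9 e \cos{\left(3 \right)}}{10} - (\frac{3 e \sin{\left(3 \right)}}{10} - \frac{9 e \cos{\left(3 \right)}}{10}) = 0.
So G(t) = \frac{3 \left(- \sin{\left(3 t \right)} - 3 \cos{\left(3 t \right)}\right) e^{- t}}{10}.
Check: d/dt[\frac{3 \left(- \sin{\left(3 t \right)} - 3 \cos{\left(3 t \right)}\right) e^{- t}}{10}] = 3 e^{- t} \sin{\left(3 t \right)} = G'(t).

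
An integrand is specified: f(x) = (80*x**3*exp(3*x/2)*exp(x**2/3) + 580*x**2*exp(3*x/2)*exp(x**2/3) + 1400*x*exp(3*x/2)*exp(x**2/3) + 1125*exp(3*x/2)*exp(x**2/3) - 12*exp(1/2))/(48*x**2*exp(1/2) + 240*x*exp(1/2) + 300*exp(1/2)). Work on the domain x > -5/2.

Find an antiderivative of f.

An antiderivative is F(x) = 5*exp(-1/2)*exp(3*x/2)*exp(x**2/3)/2 + 1/(4*x + 10).

For F(x) to be correct the identity F'(x) - f(x) = 0 must hold.
Check: d/dx[5*exp(-1/2)*exp(3*x/2)*exp(x**2/3)/2 + 1/(4*x + 10)] = (80*x**3*exp(3*x/2)*exp(x**2/3) + 580*x**2*exp(3*x/2)*exp(x**2/3) + 1400*x*exp(3*x/2)*exp(x**2/3) + 1125*exp(3*x/2)*exp(x**2/3) - 12*exp(1/2))/(48*x**2*exp(1/2) + 240*x*exp(1/2) + 300*exp(1/2)) = f(x).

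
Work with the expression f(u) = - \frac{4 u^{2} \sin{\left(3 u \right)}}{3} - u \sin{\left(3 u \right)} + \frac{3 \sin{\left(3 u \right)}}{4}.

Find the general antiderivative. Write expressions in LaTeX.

F(u) = \frac{144 u^{2} \cos{\left(3 u \right)} - 96 u \sin{\left(3 u \right)} + 108 u \cos{\left(3 u \right)} - 36 \sin{\left(3 u \right)} - 113 \cos{\left(3 u \right)}}{324} + C

The integrand splits into summands that can be handled one at a time.
Check: d/du[\frac{144 u^{2} \cos{\left(3 u \right)} - 96 u \sin{\left(3 u \right)} + 108 u \cos{\left(3 u \right)} - 36 \sin{\left(3 u \right)} - 113 \cos{\left(3 u \right)}}{324}] = - \frac{4 u^{2} \sin{\left(3 u \right)}}{3} - u \sin{\left(3 u \right)} + \frac{3 \sin{\left(3 u \right)}}{4} = f(u).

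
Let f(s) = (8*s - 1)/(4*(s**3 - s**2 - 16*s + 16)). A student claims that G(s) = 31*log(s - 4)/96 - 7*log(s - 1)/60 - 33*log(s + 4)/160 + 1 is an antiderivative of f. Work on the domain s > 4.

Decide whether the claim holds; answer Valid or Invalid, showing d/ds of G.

Valid - differentiating G returns exactly f.

d/ds[G] = (8*s - 1)/(4*s**3 - 4*s**2 - 64*s + 64)
This equals f(s) exactly, so the claim holds.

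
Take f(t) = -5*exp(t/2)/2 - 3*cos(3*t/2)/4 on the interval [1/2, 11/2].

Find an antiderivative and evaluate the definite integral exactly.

Antiderivative: F(t) = -(10*exp(t/2) + sin(3*t/2))/2; value = -5*exp(11/4) - sin(33/4)/2 + sin(3/4)/2 + 5*exp(1/4)

Integrate term by term and add the pieces.
F(t) = -(10*exp(t/2) + sin(3*t/2))/2 is an antiderivative of f.
Check: d/dt[-(10*exp(t/2) + sin(3*t/2))/2] = -5*exp(t/2)/2 - 3*cos(3*t/2)/4 = f(t).
F(11/2) = -5*exp(11/4) - sin(33/4)/2; F(1/2) = -5*exp(1/4) - sin(3/4)/2.
Integral = F(11/2) - F(1/2) = -5*exp(11/4) - sin(33/4)/2 + sin(3/4)/2 + 5*exp(1/4).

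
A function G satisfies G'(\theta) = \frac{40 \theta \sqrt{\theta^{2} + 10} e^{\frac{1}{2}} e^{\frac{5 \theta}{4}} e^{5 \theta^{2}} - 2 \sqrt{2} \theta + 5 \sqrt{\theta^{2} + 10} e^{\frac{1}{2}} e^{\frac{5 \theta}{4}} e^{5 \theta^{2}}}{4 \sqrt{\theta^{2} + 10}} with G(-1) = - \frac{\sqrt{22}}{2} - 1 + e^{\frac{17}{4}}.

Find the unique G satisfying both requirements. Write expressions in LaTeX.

G(\theta) = \frac{\sqrt{2} \left(- \sqrt{\theta^{2} + 10} + \sqrt{2} e^{\frac{1}{2}} e^{\frac{5 \theta}{4}} e^{5 \theta^{2}} - \sqrt{2}\right)}{2}

The proposed G(\theta) is checked by its d/d\theta: the result must match the given G'(\theta).
A general antiderivative is - \sqrt{\frac{\theta^{2}}{2} + 5} + e^{5 \theta^{2} + \frac{5 \theta}{4} + \frac{1}{2}} + C.
The condition gives C = - \frac{\sqrt{22}}{2} - 1 + e^{\frac{17}{4}} - (- \frac{\sqrt{22}}{2} + e^{\frac{17}{4}}) = -1.
So G(\theta) = \frac{\sqrt{2} \left(- \sqrt{\theta^{2} + 10} + \sqrt{2} e^{\frac{1}{2}} e^{\frac{5 \theta}{4}} e^{5 \theta^{2}} - \sqrt{2}\right)}{2}.
Check: d/d\theta[\frac{\sqrt{2} \left(- \sqrt{\theta^{2} + 10} + \sqrt{2} e^{\frac{1}{2}} e^{\frac{5 \theta}{4}} e^{5 \theta^{2}} - \sqrt{2}\right)}{2}] = \frac{40 \theta \sqrt{\theta^{2} + 10} e^{\frac{1}{2}} e^{\frac{5 \theta}{4}} e^{5 \theta^{2}} - 2 \sqrt{2} \theta + 5 \sqrt{\theta^{2} + 10} e^{\frac{1}{2}} e^{\frac{5 \theta}{4}} e^{5 \theta^{2}}}{4 \sqrt{\theta^{2} + 10}} = G'(\theta).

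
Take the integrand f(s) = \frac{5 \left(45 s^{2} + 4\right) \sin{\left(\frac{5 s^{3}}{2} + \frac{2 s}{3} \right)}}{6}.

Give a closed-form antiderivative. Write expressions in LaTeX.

f matches the chain-rule pattern g'(h)*h' with inner function h(s) = \frac{5 s^{3}}{2} + \frac{2 s}{3}; substituting u = h(s) collapses the integral.
Check: d/ds[- 5 \cos{\left(\frac{5 s^{3}}{2} + \frac{2 s}{3} \right)}] = \frac{75 s^{2} \sin{\left(\frac{5 s^{3}}{2} + \frac{2 s}{3} \right)}}{2} + \frac{10 \sin{\left(\frac{5 s^{3}}{2} + \frac{2 s}{3} \right)}}{3}, which equals f(s).

An antiderivative is F(s) = - 5 \cos{\left(\frac{5 s^{3}}{2} + \frac{2 s}{3} \right)}.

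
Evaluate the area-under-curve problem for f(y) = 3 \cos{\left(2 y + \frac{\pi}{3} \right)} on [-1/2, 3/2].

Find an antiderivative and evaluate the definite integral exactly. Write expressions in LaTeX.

Since d/dy undoes antidifferentiation here, F'(y) = f(y) is required of F(y).
F(y) = \frac{3 \sin{\left(2 y + \frac{\pi}{3} \right)}}{2} is an antiderivative of f.
Check: d/dy[\frac{3 \sin{\left(2 y + \frac{\pi}{3} \right)}}{2}] = 3 \cos{\left(2 y + \frac{\pi}{3} \right)} = f(y).
F(3/2) = \frac{3 \sin{\left(\frac{\pi}{3} + 3 \right)}}{2}; F(-1/2) = \frac{3 \cos{\left(\frac{\pi}{6} + 1 \right)}}{2}.
Integral = F(3/2) - F(-1/2) = \frac{3 \sin{\left(\frac{\pi}{3} + 3 \right)}}{2} - \frac{3 \cos{\left(\frac{\pi}{6} + 1 \right)}}{2}.

Antiderivative: F(y) = \frac{3 \sin{\left(2 y + \frac{\pi}{3} \right)}}{2}; value = \frac{3 \sin{\left(\frac{\pi}{3} + 3 \right)}}{2} - \frac{3 \cos{\left(\frac{\pi}{6} + 1 \right)}}{2}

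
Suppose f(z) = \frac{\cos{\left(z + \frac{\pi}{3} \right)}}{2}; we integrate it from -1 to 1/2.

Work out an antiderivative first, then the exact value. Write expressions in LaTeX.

Whatever form F(z) takes, F'(z) = f(z) is non-negotiable.
F(z) = \frac{\sin{\left(z + \frac{\pi}{3} \right)}}{2} is an antiderivative of f.
Check: d/dz[\frac{\sin{\left(z + \frac{\pi}{3} \right)}}{2}] = \frac{\cos{\left(z + \frac{\pi}{3} \right)}}{2} = f(z).
F(1/2) = \frac{\sin{\left(\frac{1}{2} + \frac{\pi}{3} \right)}}{2}; F(-1) = \frac{\cos{\left(\frac{\pi}{6} + 1 \right)}}{2}.
Integral = F(1/2) - F(-1) = - \frac{\cos{\left(\frac{\pi}{6} + 1 \right)}}{2} + \frac{\sin{\left(\frac{1}{2} + \frac{\pi}{3} \right)}}{2}.

Antiderivative: F(z) = \frac{\sin{\left(z + \frac{\pi}{3} \right)}}{2}; value = - \frac{\cos{\left(\frac{\pi}{6} + 1 \right)}}{2} + \frac{\sin{\left(\frac{1}{2} + \frac{\pi}{3} \right)}}{2}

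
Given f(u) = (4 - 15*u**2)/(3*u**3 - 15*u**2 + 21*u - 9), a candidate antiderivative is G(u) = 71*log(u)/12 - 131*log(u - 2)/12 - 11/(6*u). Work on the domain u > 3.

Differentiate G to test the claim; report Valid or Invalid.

Invalid: d/du[G] - f = (15*u**4 + 30*u**3 - 102*u**2 + 13*u + 33)/(3*u**6 - 21*u**5 + 51*u**4 - 51*u**3 + 18*u**2), which is not 0.

d/du[G] = (-15*u**2 - 30*u - 11)/(3*u**3 - 6*u**2)
d/du[G] - f(u) = (15*u**4 + 30*u**3 - 102*u**2 + 13*u + 33)/(3*u**6 - 21*u**5 + 51*u**4 - 51*u**3 + 18*u**2) != 0.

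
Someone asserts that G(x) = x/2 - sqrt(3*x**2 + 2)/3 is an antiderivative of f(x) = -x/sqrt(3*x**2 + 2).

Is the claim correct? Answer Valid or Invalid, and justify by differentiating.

d/dx[G] = (-2*x + sqrt(3*x**2 + 2))/(2*sqrt(3*x**2 + 2))
d/dx[G] - f(x) = 1/2 != 0.

Invalid: d/dx[G] - f = 1/2, which is not 0.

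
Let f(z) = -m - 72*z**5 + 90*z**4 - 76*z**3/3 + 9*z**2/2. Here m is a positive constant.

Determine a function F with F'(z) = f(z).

The integrand splits into summands that can be handled one at a time.
Check: d/dz[-m*z + 8*z**4/3 + 3*(-2*z**2 + z)**3/2] = -m - 72*z**5 + 90*z**4 - 76*z**3/3 + 9*z**2/2 = f(z).

An antiderivative is F(z) = -m*z + 8*z**4/3 + 3*(-2*z**2 + z)**3/2.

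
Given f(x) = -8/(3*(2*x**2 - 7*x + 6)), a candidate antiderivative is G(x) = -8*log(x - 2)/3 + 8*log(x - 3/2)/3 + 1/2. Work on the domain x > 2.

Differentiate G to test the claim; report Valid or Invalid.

Valid: G'(x) = f(x).

d/dx[G] = -8/(6*x**2 - 21*x + 18)
This equals f(x) exactly, so the claim holds.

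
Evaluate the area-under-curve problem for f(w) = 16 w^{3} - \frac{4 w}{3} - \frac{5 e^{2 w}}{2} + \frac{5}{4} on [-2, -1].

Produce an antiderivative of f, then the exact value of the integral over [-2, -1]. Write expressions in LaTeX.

Antiderivative: F(w) = \frac{48 w^{4} - 8 w^{2} + 15 w - 15 e^{2 w} + 72}{12}; value = - \frac{227}{4} - \frac{5}{4 e^{2}} + \frac{5}{4 e^{4}}

Integrate term by term and add the pieces.
F(w) = \frac{48 w^{4} - 8 w^{2} + 15 w - 15 e^{2 w} + 72}{12} is an antiderivative of f.
Check: d/dw[\frac{48 w^{4} - 8 w^{2} + 15 w - 15 e^{2 w} + 72}{12}] = 16 w^{3} - \frac{4 w}{3} - \frac{5 e^{2 w}}{2} + \frac{5}{4} = f(w).
F(-1) = \frac{97}{12} - \frac{5}{4 e^{2}}; F(-2) = \frac{389}{6} - \frac{5}{4 e^{4}}.
Integral = F(-1) - F(-2) = - \frac{227}{4} - \frac{5}{4 e^{2}} + \frac{5}{4 e^{4}}.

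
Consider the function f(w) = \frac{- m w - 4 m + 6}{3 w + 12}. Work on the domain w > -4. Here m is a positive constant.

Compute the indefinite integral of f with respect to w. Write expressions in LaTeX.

F(w) = - \frac{m w - 6 \log{\left(\frac{3 w}{2} + 6 \right)}}{3} + C

A candidate is checked by its d/dw: the result must match f(w).
Check: d/dw[- \frac{m w - 6 \log{\left(\frac{3 w}{2} + 6 \right)}}{3}] = \frac{- m w - 4 m + 6}{3 w + 12} = f(w).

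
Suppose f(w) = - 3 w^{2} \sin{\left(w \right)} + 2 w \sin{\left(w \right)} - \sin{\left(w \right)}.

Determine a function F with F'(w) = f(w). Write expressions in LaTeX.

An antiderivative is F(w) = 3 w^{2} \cos{\left(w \right)} - 6 w \sin{\left(w \right)} - 2 w \cos{\left(w \right)} + 2 \sin{\left(w \right)} - 5 \cos{\left(w \right)}.

The integrand splits into summands that can be handled one at a time.
Check: d/dw[3 w^{2} \cos{\left(w \right)} - 6 w \sin{\left(w \right)} - 2 w \cos{\left(w \right)} + 2 \sin{\left(w \right)} - 5 \cos{\left(w \right)}] = - 3 w^{2} \sin{\left(w \right)} + 2 w \sin{\left(w \right)} - \sin{\left(w \right)} = f(w).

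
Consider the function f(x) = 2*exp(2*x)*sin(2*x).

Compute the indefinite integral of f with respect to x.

F(x) = exp(2*x)*sin(2*x)/2 - exp(2*x)*cos(2*x)/2 + C

Any candidate F(x) must reproduce f(x) exactly when differentiated.
Check: d/dx[exp(2*x)*sin(2*x)/2 - exp(2*x)*cos(2*x)/2] = 2*exp(2*x)*sin(2*x) = f(x).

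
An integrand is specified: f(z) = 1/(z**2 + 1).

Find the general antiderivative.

Differentiate the proposed F(z) back; it has to land on f(z) exactly.
Check: d/dz[atan(z)] = 1/(z**2 + 1) = f(z).

F(z) = atan(z) + C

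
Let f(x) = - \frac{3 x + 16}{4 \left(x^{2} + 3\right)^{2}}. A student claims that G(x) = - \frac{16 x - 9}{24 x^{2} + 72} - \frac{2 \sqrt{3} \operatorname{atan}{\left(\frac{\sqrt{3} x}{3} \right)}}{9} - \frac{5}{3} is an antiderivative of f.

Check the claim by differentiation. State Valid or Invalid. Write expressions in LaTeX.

Valid - differentiating G returns exactly f.

d/dx[G] = \frac{- 3 x - 16}{4 x^{4} + 24 x^{2} + 36}
This equals f(x) exactly, so the claim holds.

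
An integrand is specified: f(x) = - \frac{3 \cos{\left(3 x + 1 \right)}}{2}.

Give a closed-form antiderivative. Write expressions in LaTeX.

Recover f(x) by differentiating a candidate F(x); any mismatch rules it out.
Check: d/dx[- \frac{\sin{\left(3 x + 1 \right)}}{2}] = - \frac{3 \cos{\left(3 x + 1 \right)}}{2} = f(x).

An antiderivative is F(x) = - \frac{\sin{\left(3 x + 1 \right)}}{2}.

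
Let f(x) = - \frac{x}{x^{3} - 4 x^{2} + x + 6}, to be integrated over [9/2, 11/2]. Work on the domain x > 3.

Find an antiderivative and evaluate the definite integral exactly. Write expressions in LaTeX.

Factor the denominator (\left(x - 3\right) \left(x - 2\right) \left(x + 1\right)) and decompose: f = \frac{1}{12 \left(x + 1\right)} + \frac{2}{3 \left(x - 2\right)} - \frac{3}{4 \left(x - 3\right)}; each piece integrates to a log, atan, or power term.
F(x) = \frac{- 9 \log{\left(x - 3 \right)} + 8 \log{\left(x - 2 \right)} + \log{\left(x + 1 \right)}}{12} is an antiderivative of f.
Check: d/dx[\frac{- 9 \log{\left(x - 3 \right)} + 8 \log{\left(x - 2 \right)} + \log{\left(x + 1 \right)}}{12}] = - \frac{x}{x^{3} - 4 x^{2} + x + 6} = f(x).
F(11/2) = - \frac{3 \log{\left(\frac{5}{2} \right)}}{4} + \frac{\log{\left(\frac{13}{2} \right)}}{12} + \frac{2 \log{\left(\frac{7}{2} \right)}}{3}; F(9/2) = - \frac{3 \log{\left(\frac{3}{2} \right)}}{4} + \frac{\log{\left(\frac{11}{2} \right)}}{12} + \frac{2 \log{\left(\frac{5}{2} \right)}}{3}.
Integral = F(11/2) - F(9/2) = - \frac{17 \log{\left(\frac{5}{2} \right)}}{12} - \frac{\log{\left(\frac{11}{2} \right)}}{12} + \frac{\log{\left(\frac{13}{2} \right)}}{12} + \frac{3 \log{\left(\frac{3}{2} \right)}}{4} + \frac{2 \log{\left(\frac{7}{2} \right)}}{3}.

Antiderivative: F(x) = \frac{- 9 \log{\left(x - 3 \right)} + 8 \log{\left(x - 2 \right)} + \log{\left(x + 1 \right)}}{12}; value = - \frac{17 \log{\left(\frac{5}{2} \right)}}{12} - \frac{\log{\left(\frac{11}{2} \right)}}{12} + \frac{\log{\left(\frac{13}{2} \right)}}{12} + \frac{3 \log{\left(\frac{3}{2} \right)}}{4} + \frac{2 \log{\left(\frac{7}{2} \right)}}{3}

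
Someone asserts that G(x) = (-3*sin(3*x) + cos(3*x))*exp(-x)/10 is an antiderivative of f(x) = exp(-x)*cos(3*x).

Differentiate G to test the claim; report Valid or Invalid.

d/dx[G] = -exp(-x)*cos(3*x)
d/dx[G] - f(x) = -2*exp(-x)*cos(3*x) != 0.

Invalid: d/dx[G] - f = -2*exp(-x)*cos(3*x), which is not 0.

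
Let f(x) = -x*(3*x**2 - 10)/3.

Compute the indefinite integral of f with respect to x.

F(x) = -(10 - 3*x**2)**2/36 + C

f matches the chain-rule pattern g'(h)*h' with inner function h(x) = 5/3 - x**2/2; substituting u = h(x) collapses the integral.
Check: d/dx[-(10 - 3*x**2)**2/36] = -x**3 + 10*x/3, which equals f(x).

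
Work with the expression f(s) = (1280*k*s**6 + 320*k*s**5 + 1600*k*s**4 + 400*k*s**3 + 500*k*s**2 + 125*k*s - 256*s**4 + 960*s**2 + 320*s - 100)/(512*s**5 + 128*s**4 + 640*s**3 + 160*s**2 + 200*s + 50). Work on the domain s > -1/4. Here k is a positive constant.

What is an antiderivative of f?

An antiderivative is F(s) = (40*k*s**4 + 25*k*s**2 - 16*s**2*log(2*s + 1/2) - 10*log(2*s + 1/2) - 40)/(4*(8*s**2 + 5)).

For F(s) to be correct the identity F'(s) - f(s) = 0 must hold.
Check: d/ds[(40*k*s**4 + 25*k*s**2 - 16*s**2*log(2*s + 1/2) - 10*log(2*s + 1/2) - 40)/(4*(8*s**2 + 5))] = (1280*k*s**6 + 320*k*s**5 + 1600*k*s**4 + 400*k*s**3 + 500*k*s**2 + 125*k*s - 256*s**4 + 960*s**2 + 320*s - 100)/(512*s**5 + 128*s**4 + 640*s**3 + 160*s**2 + 200*s + 50) = f(s).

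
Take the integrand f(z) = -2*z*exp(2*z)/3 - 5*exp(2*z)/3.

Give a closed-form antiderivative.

f has the shape u'v + uv' for u = -z/3 - 2/3 and v = exp(2*z) — it is the derivative of the product u*v.
Check: d/dz[(-z - 2)*exp(2*z)/3] = -2*z*exp(2*z)/3 - 5*exp(2*z)/3 = f(z).

An antiderivative is F(z) = (-z - 2)*exp(2*z)/3.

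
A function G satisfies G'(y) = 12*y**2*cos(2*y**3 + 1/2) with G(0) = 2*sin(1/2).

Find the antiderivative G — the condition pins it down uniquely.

G(y) = 2*sin(2*y**3 + 1/2)

The substitution u = 2*y**3 + 1/2 works: G'(y) is exactly (dG/du)*(du/dy) for that inner function.
A general antiderivative is 2*sin(2*y**3 + 1/2) + C.
The condition gives C = 2*sin(1/2) - (2*sin(1/2)) = 0.
So G(y) = 2*sin(2*y**3 + 1/2).
Check: d/dy[2*sin(2*y**3 + 1/2)] = 12*y**2*cos(2*y**3 + 1/2) = G'(y).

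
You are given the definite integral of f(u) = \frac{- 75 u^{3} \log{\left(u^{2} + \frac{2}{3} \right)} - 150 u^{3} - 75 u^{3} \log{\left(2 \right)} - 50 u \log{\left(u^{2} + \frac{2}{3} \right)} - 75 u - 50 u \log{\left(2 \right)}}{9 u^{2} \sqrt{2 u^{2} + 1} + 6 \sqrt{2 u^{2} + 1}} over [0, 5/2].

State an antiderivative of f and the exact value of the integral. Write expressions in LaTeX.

Antiderivative: F(u) = - \frac{25 \sqrt{2 u^{2} + 1} \log{\left(2 u^{2} + \frac{4}{3} \right)}}{6}; value = - \frac{25 \sqrt{6} \log{\left(\frac{83}{6} \right)}}{4} + \frac{25 \log{\left(\frac{4}{3} \right)}}{6}

f has the shape v'r + vr' for v = - \frac{25 \sqrt{2 u^{2} + 1}}{6} and r = \log{\left(2 u^{2} + \frac{4}{3} \right)} — it is the derivative of the product v*r.
F(u) = - \frac{25 \sqrt{2 u^{2} + 1} \log{\left(2 u^{2} + \frac{4}{3} \right)}}{6} is an antiderivative of f.
Check: d/du[- \frac{25 \sqrt{2 u^{2} + 1} \log{\left(2 u^{2} + \frac{4}{3} \right)}}{6}] = \frac{- 75 u^{3} \log{\left(u^{2} + \frac{2}{3} \right)} - 150 u^{3} - 75 u^{3} \log{\left(2 \right)} - 50 u \log{\left(u^{2} + \frac{2}{3} \right)} - 75 u - 50 u \log{\left(2 \right)}}{9 u^{2} \sqrt{2 u^{2} + 1} + 6 \sqrt{2 u^{2} + 1}} = f(u).
F(5/2) = - \frac{25 \sqrt{6} \log{\left(\frac{83}{6} \right)}}{4}; F(0) = - \frac{25 \log{\left(\frac{4}{3} \right)}}{6}.
Integral = F(5/2) - F(0) = - \frac{25 \sqrt{6} \log{\left(\frac{83}{6} \right)}}{4} + \frac{25 \log{\left(\frac{4}{3} \right)}}{6}.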